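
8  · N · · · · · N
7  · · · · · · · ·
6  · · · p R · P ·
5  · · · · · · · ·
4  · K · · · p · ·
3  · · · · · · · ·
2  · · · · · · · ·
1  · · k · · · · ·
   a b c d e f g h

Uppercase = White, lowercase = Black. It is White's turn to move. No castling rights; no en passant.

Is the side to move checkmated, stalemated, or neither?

neither

White to move; white king on b4.
In check: no.
Legal moves for White include: Nf7, Nd7, Nc6, Na6, Re8, Re7, Rf6, Rxd6, Re5, Re4, Re3, Re2, Re1+, Kb5, Ka5, Kc4, Ka4, Kc3, ... (list truncated; more exist).
White has legal moves and is not in check → neither.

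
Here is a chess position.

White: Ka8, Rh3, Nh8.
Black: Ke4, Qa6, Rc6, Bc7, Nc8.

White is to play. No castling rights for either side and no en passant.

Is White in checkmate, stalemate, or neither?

checkmate

White to move; white king on a8.
In check: yes, from the black queen on a6.
King squares — a7: attacked by Qa6; b7: attacked by Qa6; b8: attacked by Bc7.
Legal moves for White: none.
In check with no legal moves → checkmate.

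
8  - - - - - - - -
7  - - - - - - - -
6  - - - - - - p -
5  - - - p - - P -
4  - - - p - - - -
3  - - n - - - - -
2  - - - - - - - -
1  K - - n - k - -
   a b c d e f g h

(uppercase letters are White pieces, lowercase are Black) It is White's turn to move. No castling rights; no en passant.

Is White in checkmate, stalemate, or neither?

stalemate

White to move; white king on a1.
In check: no.
King squares — b1: attacked by Nc3; a2: attacked by Nc3; b2: attacked by Nd1.
Legal moves for White: none.
Not in check and no legal moves → stalemate.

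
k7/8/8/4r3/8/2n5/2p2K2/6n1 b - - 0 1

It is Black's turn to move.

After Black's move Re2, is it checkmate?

no

After Re2: white king on f2; in check: yes, from the black rook on e2.
White has 3 legal replies: Kg3, Kxg1, Kf1.
In check but a legal move exists → not checkmate.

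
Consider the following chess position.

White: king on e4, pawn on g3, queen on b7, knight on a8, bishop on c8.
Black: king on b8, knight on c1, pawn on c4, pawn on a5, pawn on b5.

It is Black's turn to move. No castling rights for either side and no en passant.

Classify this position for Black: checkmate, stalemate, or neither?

Black to move; black king on b8.
In check: yes, from the white queen on b7.
King squares — a7: attacked by Qb7; b7: attacked by Bc8; c7: attacked by Qb7; a8: attacked by Qb7; c8: attacked by Qb7.
Legal moves for Black: none.
In check with no legal moves → checkmate.

checkmate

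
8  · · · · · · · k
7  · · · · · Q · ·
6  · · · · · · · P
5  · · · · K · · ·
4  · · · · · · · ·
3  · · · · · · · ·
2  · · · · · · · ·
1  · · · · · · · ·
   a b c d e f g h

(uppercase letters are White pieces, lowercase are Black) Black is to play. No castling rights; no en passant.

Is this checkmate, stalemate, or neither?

stalemate

Black to move; black king on h8.
In check: no.
King squares — g7: attacked by Ph6; h7: attacked by Qf7; g8: attacked by Qf7.
Legal moves for Black: none.
Not in check and no legal moves → stalemate.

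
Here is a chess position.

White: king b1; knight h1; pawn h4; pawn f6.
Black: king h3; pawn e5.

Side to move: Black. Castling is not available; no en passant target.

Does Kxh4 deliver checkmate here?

After Kxh4: white king on b1; in check: no.
White is not in check, so this cannot be checkmate.

no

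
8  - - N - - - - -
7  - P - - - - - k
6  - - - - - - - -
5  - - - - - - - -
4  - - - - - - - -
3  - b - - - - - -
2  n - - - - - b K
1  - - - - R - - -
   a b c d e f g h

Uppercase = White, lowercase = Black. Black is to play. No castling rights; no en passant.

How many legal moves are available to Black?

24

Black to move; king on h7.
In check: no.
Legal moves: Kh8, Kg8, Kg7, Kh6, Kg6, Bg8, Bf7, Be6, Bbd5, Bc4, Ba4, Bc2, Bd1, Bxb7, Bc6, Bgd5, Be4, Bh3, Bf3, Bh1, Bf1, Nb4, Nc3, Nc1.
Count: 24.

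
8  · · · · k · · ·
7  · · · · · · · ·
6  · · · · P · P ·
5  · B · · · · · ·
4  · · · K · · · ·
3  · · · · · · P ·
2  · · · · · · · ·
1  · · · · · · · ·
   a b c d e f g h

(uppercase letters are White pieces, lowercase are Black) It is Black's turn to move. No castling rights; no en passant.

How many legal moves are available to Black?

Black to move; king on e8.
In check: yes, from the white bishop on b5.
Legal moves: Kf8, Kd8, Ke7.
Count: 3.

3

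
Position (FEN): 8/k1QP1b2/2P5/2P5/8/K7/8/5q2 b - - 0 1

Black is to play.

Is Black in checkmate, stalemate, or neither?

neither

Black to move; black king on a7.
In check: yes, from the white queen on c7.
King squares — a6: available; b6: attacked by Pc5; b7: attacked by Pc6; a8: available; b8: attacked by Qc7.
Legal moves for Black: Ka8, Ka6.
Black is in check but has 2 legal moves → neither.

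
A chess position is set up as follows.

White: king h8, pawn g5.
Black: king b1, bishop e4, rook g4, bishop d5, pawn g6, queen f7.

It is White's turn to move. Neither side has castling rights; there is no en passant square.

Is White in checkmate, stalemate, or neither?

White to move; white king on h8.
In check: no.
King squares — g7: attacked by Qf7; h7: attacked by Qf7; g8: attacked by Qf7.
Legal moves for White: none.
Not in check and no legal moves → stalemate.

stalemate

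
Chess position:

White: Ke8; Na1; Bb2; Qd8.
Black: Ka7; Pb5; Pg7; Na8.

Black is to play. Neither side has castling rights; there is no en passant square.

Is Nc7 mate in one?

After Nc7: white king on e8; in check: yes, from the black knight on c7.
White has 5 legal replies: Kf8, Kf7, Ke7, Kd7, Qxc7+.
In check but a legal move exists → not checkmate.

no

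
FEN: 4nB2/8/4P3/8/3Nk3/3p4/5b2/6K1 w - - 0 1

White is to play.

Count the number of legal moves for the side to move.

White to move; king on g1.
In check: yes, from the black bishop on f2.
Legal moves: Kh2, Kg2, Kxf2, Kh1, Kf1.
Count: 5.

5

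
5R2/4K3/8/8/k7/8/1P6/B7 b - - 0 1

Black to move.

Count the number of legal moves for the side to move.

Black to move; king on a4.
In check: no.
Legal moves: Kb5, Ka5, Kb4, Kb3.
Count: 4.

4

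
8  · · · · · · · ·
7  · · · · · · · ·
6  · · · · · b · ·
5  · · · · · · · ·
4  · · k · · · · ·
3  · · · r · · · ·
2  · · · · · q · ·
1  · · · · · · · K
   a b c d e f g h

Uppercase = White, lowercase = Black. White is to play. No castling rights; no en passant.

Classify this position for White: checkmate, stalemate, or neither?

stalemate

White to move; white king on h1.
In check: no.
King squares — g1: attacked by Qf2; g2: attacked by Qf2; h2: attacked by Qf2.
Legal moves for White: none.
Not in check and no legal moves → stalemate.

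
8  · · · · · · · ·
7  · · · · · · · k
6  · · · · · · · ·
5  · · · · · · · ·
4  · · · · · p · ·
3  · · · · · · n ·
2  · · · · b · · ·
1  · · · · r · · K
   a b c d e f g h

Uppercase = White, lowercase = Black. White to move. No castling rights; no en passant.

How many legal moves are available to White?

White to move; king on h1.
In check: yes, from the black rook on e1 and the black knight on g3.
Legal moves: Kh2, Kg2.
Count: 2.

2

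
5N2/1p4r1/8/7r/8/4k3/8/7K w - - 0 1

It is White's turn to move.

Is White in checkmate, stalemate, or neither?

checkmate

White to move; white king on h1.
In check: yes, from the black rook on h5.
King squares — g1: attacked by Rg7; g2: attacked by Rg7; h2: attacked by Rh5.
Legal moves for White: none.
In check with no legal moves → checkmate.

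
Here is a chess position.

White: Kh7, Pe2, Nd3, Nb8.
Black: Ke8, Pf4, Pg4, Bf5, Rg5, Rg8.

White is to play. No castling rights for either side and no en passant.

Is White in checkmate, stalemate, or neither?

White to move; white king on h7.
In check: yes, from the black bishop on f5.
King squares — g6: attacked by Bf5; h6: available; g7: attacked by Rg5; g8: attacked by Rg5; h8: attacked by Rg8.
Legal moves for White: Kh6.
White is in check but has 1 legal move → neither.

neither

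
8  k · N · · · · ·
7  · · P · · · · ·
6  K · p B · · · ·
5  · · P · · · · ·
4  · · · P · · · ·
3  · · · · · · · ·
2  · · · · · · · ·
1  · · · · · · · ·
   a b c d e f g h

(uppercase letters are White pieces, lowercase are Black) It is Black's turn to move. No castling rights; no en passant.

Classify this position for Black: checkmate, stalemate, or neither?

stalemate

Black to move; black king on a8.
In check: no.
King squares — a7: attacked by Ka6; b7: attacked by Ka6; b8: attacked by Pc7.
Legal moves for Black: none.
Not in check and no legal moves → stalemate.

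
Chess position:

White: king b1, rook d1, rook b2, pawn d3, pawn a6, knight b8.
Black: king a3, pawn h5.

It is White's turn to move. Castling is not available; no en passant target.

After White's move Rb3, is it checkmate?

no

After Rb3: black king on a3; in check: yes, from the white rook on b3.
Black has 2 legal replies: Ka4, Kxb3.
In check but a legal move exists → not checkmate.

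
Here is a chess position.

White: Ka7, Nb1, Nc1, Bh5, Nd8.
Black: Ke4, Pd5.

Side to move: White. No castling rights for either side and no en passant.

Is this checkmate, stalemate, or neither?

White to move; white king on a7.
In check: no.
Legal moves for White include: Nf7, Nb7, Ne6, Nc6, Kb8, Ka8, Kb7, Kb6, Ka6, Be8, Bf7, Bg6+, Bg4, Bf3+, Be2, Bd1, Nd3, Nb3, ... (list truncated; more exist).
White has legal moves and is not in check → neither.

neither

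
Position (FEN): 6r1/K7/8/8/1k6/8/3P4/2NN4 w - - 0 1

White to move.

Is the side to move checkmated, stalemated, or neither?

White to move; white king on a7.
In check: no.
Legal moves for White: Kb7, Kb6, Ka6, Ne3, Nc3, Nf2, Nb2, Nd3+, Nb3, Ne2, Na2+, d3, d4.
White has 13 legal moves and is not in check → neither.

neither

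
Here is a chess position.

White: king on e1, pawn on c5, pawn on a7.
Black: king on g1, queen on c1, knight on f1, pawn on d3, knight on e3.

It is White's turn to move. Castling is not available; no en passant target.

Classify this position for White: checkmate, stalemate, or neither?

checkmate

White to move; white king on e1.
In check: yes, from the black queen on c1.
King squares — d1: attacked by Qc1; f1: attacked by Qc1; d2: attacked by Qc1; e2: attacked by Pd3; f2: attacked by Kg1.
Legal moves for White: none.
In check with no legal moves → checkmate.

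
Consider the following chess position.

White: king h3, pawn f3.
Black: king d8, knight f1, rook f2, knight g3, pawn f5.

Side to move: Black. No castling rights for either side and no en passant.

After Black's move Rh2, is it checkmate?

After Rh2: white king on h3; in check: yes, from the black rook on h2.
King squares — g2: attacked by Rh2; h2: attacked by Nf1; g3: attacked by Nf1; g4: attacked by Pf5; h4: attacked by Rh2.
White has no legal moves → checkmate.

yes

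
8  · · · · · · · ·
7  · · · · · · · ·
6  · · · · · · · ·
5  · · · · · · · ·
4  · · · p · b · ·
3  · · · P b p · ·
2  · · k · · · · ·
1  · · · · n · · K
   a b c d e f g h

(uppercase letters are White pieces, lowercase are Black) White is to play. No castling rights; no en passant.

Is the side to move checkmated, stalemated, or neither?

White to move; white king on h1.
In check: no.
King squares — g1: attacked by Be3; g2: attacked by Ne1; h2: attacked by Bf4.
Legal moves for White: none.
Not in check and no legal moves → stalemate.

stalemate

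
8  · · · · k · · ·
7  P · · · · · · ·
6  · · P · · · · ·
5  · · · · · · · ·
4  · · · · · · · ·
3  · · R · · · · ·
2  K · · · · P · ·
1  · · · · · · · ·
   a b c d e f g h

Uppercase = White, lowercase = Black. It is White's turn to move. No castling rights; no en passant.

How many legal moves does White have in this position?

White to move; king on a2.
In check: no.
Legal moves: Rc5, Rc4, Rh3, Rg3, Rf3, Re3+, Rd3, Rb3, Ra3, Rc2, Rc1, Kb3, Ka3, Kb2, Kb1, Ka1, a8=Q+, a8=R+, a8=B, a8=N, c7, f3, f4.
Count: 23.

23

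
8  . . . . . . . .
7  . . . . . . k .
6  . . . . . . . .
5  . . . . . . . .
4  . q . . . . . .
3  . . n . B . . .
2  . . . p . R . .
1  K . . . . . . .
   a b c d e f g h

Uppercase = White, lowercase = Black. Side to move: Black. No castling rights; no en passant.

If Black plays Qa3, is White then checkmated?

yes

After Qa3: white king on a1; in check: yes, from the black queen on a3.
King squares — b1: attacked by Nc3; a2: attacked by Qa3; b2: attacked by Qa3.
White has no legal moves → checkmate.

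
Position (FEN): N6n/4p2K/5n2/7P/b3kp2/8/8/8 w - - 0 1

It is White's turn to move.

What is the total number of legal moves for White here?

White to move; king on h7.
In check: yes, from the black knight on f6.
Legal moves: Kxh8, Kg7, Kh6.
Count: 3.

3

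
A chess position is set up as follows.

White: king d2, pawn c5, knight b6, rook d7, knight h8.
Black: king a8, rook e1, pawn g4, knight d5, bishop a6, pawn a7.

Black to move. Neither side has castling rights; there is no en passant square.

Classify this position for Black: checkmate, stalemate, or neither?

neither

Black to move; black king on a8.
In check: yes, from the white knight on b6.
Legal moves for Black: Kb8, Nxb6, axb6.
Black is in check but has 3 legal moves → neither.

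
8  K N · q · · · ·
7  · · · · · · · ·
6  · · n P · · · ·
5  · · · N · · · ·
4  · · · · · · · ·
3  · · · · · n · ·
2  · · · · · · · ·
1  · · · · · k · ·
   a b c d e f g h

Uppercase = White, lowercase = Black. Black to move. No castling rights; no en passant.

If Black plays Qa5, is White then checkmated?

no

After Qa5: white king on a8; in check: yes, from the black queen on a5.
White has 2 legal replies: Kb7, Na6.
In check but a legal move exists → not checkmate.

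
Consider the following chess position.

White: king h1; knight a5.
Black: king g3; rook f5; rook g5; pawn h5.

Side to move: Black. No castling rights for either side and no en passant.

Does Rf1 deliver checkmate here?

After Rf1: white king on h1; in check: yes, from the black rook on f1.
King squares — g1: attacked by Rf1; g2: attacked by Kg3; h2: attacked by Kg3.
White has no legal moves → checkmate.

yes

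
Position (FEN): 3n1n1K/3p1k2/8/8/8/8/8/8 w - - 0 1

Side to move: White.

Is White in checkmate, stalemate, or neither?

stalemate

White to move; white king on h8.
In check: no.
King squares — g7: attacked by Kf7; h7: attacked by Nf8; g8: attacked by Kf7.
Legal moves for White: none.
Not in check and no legal moves → stalemate.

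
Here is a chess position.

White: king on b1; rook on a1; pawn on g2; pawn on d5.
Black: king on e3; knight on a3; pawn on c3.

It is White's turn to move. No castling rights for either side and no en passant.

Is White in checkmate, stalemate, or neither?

neither

White to move; white king on b1.
In check: yes, from the black knight on a3.
Legal moves for White: Ka2, Kc1, Rxa3.
White is in check but has 3 legal moves → neither.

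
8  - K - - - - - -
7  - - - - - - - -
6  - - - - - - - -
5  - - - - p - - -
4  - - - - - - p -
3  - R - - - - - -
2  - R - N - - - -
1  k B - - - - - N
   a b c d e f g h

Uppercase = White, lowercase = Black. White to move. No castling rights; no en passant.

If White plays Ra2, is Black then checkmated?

yes

After Ra2: black king on a1; in check: yes, from the white rook on a2.
King squares — b1: attacked by Nd2; a2: attacked by Bb1; b2: attacked by Ra2.
Black has no legal moves → checkmate.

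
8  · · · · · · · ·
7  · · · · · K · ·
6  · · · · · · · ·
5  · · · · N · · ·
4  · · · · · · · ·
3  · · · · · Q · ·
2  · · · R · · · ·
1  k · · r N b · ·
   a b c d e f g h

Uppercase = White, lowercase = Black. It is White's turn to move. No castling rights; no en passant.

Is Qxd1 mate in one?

yes

After Qxd1: black king on a1; in check: yes, from the white queen on d1.
King squares — b1: attacked by Qd1; a2: attacked by Rd2; b2: attacked by Rd2.
Black has no legal moves → checkmate.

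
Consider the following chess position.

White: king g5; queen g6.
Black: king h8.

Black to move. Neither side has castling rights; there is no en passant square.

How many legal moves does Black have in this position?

Black to move; king on h8.
In check: no.
Legal moves: none.
Count: 0.

0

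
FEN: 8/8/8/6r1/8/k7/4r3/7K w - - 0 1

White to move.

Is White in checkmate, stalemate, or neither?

White to move; white king on h1.
In check: no.
King squares — g1: attacked by Rg5; g2: attacked by Re2; h2: attacked by Re2.
Legal moves for White: none.
Not in check and no legal moves → stalemate.

stalemate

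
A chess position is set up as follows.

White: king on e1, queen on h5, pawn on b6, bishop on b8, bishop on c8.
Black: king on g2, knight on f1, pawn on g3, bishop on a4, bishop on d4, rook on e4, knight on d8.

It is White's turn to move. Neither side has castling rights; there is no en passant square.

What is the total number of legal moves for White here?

White to move; king on e1.
In check: yes, from the black rook on e4.
Legal moves: Qe2+.
Count: 1.

1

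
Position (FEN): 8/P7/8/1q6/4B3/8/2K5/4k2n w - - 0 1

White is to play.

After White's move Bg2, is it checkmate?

no

After Bg2: black king on e1; in check: no.
Black is not in check, so this cannot be checkmate.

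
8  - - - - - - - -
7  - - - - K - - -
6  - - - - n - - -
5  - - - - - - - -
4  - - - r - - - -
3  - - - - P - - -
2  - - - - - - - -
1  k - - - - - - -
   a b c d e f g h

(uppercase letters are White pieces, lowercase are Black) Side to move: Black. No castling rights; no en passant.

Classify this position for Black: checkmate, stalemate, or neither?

neither

Black to move; black king on a1.
In check: no.
Legal moves for Black include: Nf8, Nd8, Ng7, Nc7, Ng5, Nc5, Nf4, Rd8, Rd7+, Rd6, Rd5, Rh4, Rg4, Rf4, Re4, Rc4, Rb4, Ra4, ... (list truncated; more exist).
Black has legal moves and is not in check → neither.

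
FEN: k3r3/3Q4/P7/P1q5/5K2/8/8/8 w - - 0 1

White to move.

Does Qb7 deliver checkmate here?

After Qb7: black king on a8; in check: yes, from the white queen on b7.
King squares — a7: attacked by Qb7; b7: attacked by Pa6; b8: attacked by Qb7.
Black has no legal moves → checkmate.

yes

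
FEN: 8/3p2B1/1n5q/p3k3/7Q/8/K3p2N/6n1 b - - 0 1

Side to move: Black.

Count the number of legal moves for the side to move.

6

Black to move; king on e5.
In check: yes, from the white bishop on g7.
Legal moves: Ke6, Kd6, Kf5, Kd5, Qxg7, Qf6.
Count: 6.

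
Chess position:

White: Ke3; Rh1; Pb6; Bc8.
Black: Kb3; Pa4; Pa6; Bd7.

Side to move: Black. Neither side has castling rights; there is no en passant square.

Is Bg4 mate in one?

no

After Bg4: white king on e3; in check: no.
White is not in check, so this cannot be checkmate.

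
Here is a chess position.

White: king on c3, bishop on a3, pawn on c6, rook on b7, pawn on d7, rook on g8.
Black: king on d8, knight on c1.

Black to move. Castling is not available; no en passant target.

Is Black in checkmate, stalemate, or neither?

Black to move; black king on d8.
In check: yes, from the white rook on g8.
King squares — c7: attacked by Rb7; d7: attacked by Pc6; e7: attacked by Ba3; c8: attacked by Pd7; e8: attacked by Pd7.
Legal moves for Black: none.
In check with no legal moves → checkmate.

checkmate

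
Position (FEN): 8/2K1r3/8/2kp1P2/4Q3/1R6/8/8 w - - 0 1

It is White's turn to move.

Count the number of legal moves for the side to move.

4

White to move; king on c7.
In check: yes, from the black rook on e7.
Legal moves: Kd8, Kc8, Kb8, Qxe7+.
Count: 4.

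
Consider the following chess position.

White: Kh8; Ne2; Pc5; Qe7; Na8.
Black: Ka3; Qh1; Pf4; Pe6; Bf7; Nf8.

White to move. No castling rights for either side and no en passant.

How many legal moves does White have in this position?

White to move; king on h8.
In check: yes, from the black queen on h1.
Legal moves: Kg7, Qh4.
Count: 2.

2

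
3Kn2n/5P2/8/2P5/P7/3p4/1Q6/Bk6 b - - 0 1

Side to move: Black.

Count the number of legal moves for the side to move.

0

Black to move; king on b1.
In check: yes, from the white queen on b2.
Legal moves: none.
Count: 0.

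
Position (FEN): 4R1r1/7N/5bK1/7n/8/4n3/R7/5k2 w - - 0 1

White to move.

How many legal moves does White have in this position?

4

White to move; king on g6.
In check: yes, from the black rook on g8.
Legal moves: Kf7, Kh6, Kxh5, Rxg8.
Count: 4.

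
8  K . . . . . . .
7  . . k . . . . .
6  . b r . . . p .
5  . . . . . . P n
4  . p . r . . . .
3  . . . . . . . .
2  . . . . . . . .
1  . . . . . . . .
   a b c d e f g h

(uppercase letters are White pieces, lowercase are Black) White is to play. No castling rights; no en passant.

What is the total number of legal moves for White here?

White to move; king on a8.
In check: no.
Legal moves: none.
Count: 0.

0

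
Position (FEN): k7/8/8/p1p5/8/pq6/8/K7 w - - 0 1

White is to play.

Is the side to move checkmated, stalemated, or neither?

stalemate

White to move; white king on a1.
In check: no.
King squares — b1: attacked by Qb3; a2: attacked by Qb3; b2: attacked by Pa3.
Legal moves for White: none.
Not in check and no legal moves → stalemate.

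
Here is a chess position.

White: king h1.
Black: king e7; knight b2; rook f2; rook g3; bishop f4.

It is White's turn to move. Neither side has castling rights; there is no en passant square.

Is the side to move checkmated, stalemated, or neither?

White to move; white king on h1.
In check: no.
King squares — g1: attacked by Rg3; g2: attacked by Rf2; h2: attacked by Rf2.
Legal moves for White: none.
Not in check and no legal moves → stalemate.

stalemate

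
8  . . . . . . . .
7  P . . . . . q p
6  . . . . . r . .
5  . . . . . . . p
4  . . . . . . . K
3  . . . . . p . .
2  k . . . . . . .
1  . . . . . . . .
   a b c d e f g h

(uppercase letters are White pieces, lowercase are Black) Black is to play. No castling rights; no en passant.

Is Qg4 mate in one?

After Qg4: white king on h4; in check: yes, from the black queen on g4.
King squares — g3: attacked by Qg4; h3: attacked by Qg4; g4: attacked by Ph5; g5: attacked by Qg4; h5: attacked by Qg4.
White has no legal moves → checkmate.

yes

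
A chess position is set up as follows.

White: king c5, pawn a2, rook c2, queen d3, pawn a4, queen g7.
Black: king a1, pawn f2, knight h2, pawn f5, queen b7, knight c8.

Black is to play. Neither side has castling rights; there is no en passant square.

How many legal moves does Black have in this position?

Black to move; king on a1.
In check: yes, from the white queen on g7.
Legal moves: Kb1, Qxg7, Qb2.
Count: 3.

3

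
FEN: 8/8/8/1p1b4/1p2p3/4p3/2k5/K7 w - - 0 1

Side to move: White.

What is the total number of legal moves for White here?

White to move; king on a1.
In check: no.
Legal moves: none.
Count: 0.

0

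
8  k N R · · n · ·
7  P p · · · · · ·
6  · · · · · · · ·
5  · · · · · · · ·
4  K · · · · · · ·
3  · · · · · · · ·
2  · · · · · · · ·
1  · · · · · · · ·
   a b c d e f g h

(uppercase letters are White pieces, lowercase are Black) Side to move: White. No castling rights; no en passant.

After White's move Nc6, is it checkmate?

yes

After Nc6: black king on a8; in check: yes, from the white rook on c8.
King squares — a7: attacked by Nc6; b7: own pawn; b8: attacked by Nc6.
Black has no legal moves → checkmate.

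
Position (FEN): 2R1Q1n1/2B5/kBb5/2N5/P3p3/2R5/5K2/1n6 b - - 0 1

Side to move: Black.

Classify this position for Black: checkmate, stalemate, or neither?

checkmate

Black to move; black king on a6.
In check: yes, from the white knight on c5.
King squares — a5: attacked by Bb6; b5: attacked by Pa4; b6: attacked by Bc7; a7: attacked by Bb6; b7: attacked by Nc5.
Legal moves for Black: none.
In check with no legal moves → checkmate.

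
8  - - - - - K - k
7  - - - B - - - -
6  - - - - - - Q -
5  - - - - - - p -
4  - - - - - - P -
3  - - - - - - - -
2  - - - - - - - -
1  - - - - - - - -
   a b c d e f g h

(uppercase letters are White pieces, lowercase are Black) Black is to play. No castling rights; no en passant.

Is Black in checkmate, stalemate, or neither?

stalemate

Black to move; black king on h8.
In check: no.
King squares — g7: attacked by Qg6; h7: attacked by Qg6; g8: attacked by Qg6.
Legal moves for Black: none.
Not in check and no legal moves → stalemate.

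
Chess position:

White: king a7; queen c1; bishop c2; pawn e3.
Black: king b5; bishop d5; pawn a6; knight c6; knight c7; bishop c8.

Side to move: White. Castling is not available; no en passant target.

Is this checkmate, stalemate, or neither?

checkmate

White to move; white king on a7.
In check: yes, from the black knight on c6.
King squares — a6: attacked by Kb5; b6: attacked by Kb5; b7: attacked by Bc8; a8: attacked by Nc7; b8: attacked by Nc6.
Legal moves for White: none.
In check with no legal moves → checkmate.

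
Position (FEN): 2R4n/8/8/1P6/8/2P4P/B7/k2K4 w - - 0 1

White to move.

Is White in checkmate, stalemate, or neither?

White to move; white king on d1.
In check: no.
Legal moves for White include: Rxh8, Rg8, Rf8, Re8, Rd8, Rb8, Ra8, Rc7, Rc6, Rc5, Rc4, Bg8, Bf7, Be6, Bd5, Bc4, Bb3, Bb1, ... (list truncated; more exist).
White has legal moves and is not in check → neither.

neither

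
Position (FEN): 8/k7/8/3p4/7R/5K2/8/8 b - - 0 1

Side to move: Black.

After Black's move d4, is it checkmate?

no

After d4: white king on f3; in check: no.
White is not in check, so this cannot be checkmate.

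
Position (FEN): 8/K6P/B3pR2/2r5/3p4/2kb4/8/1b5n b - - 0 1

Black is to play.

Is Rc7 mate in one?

no

After Rc7: white king on a7; in check: yes, from the black rook on c7.
White has 4 legal replies: Kb8, Ka8, Kb6, Bb7.
In check but a legal move exists → not checkmate.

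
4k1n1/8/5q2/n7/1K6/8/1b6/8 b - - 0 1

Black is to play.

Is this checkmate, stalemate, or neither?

Black to move; black king on e8.
In check: no.
Legal moves for Black include: Ne7, Nh6, Kf8, Kd8, Kf7, Ke7, Kd7, Qh8, Qf8+, Qd8, Qg7, Qf7, Qe7+, Qh6, Qg6, Qe6, Qd6+, Qc6, ... (list truncated; more exist).
Black has legal moves and is not in check → neither.

neither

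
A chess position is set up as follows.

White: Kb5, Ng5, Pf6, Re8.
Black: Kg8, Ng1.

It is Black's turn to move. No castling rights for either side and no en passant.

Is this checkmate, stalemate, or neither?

checkmate

Black to move; black king on g8.
In check: yes, from the white rook on e8.
King squares — f7: attacked by Ng5; g7: attacked by Pf6; h7: attacked by Ng5; f8: attacked by Re8; h8: attacked by Re8.
Legal moves for Black: none.
In check with no legal moves → checkmate.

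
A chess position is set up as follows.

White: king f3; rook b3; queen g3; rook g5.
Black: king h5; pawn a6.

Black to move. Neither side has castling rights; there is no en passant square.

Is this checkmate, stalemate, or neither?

neither

Black to move; black king on h5.
In check: yes, from the white rook on g5.
King squares — g4: attacked by Kf3; h4: attacked by Qg3; g5: attacked by Qg3; g6: attacked by Rg5; h6: available.
Legal moves for Black: Kh6.
Black is in check but has 1 legal move → neither.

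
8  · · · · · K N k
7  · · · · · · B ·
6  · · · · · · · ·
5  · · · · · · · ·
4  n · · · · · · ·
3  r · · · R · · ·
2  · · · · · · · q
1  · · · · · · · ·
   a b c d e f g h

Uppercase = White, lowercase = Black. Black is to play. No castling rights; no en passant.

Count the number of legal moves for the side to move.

Black to move; king on h8.
In check: yes, from the white bishop on g7.
Legal moves: Kh7.
Count: 1.

1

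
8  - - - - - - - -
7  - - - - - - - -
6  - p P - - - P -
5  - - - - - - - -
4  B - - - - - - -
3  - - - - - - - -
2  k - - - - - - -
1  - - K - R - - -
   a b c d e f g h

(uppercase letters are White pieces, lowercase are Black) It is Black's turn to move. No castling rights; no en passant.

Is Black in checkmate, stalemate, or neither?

neither

Black to move; black king on a2.
In check: no.
Legal moves for Black: Ka3, Ka1, b5.
Black has 3 legal moves and is not in check → neither.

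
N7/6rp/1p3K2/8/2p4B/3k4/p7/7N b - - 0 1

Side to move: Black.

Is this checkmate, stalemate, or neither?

Black to move; black king on d3.
In check: no.
Legal moves for Black include: Rg8, Rf7+, Re7, Rd7, Rc7, Rb7, Ra7, Rg6+, Rg5, Rg4, Rg3, Rg2, Rg1, Ke4, Kd4, Ke3, Kc3, Ke2, ... (list truncated; more exist).
Black has legal moves and is not in check → neither.

neither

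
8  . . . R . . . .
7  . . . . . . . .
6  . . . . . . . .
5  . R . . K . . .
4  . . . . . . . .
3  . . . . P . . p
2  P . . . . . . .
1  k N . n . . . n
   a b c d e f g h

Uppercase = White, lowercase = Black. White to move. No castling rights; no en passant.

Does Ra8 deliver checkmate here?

no

After Ra8: black king on a1; in check: no.
Black is not in check, so this cannot be checkmate.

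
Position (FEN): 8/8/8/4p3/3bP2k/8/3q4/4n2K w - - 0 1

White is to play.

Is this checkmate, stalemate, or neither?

stalemate

White to move; white king on h1.
In check: no.
King squares — g1: attacked by Bd4; g2: attacked by Ne1; h2: attacked by Qd2.
Legal moves for White: none.
Not in check and no legal moves → stalemate.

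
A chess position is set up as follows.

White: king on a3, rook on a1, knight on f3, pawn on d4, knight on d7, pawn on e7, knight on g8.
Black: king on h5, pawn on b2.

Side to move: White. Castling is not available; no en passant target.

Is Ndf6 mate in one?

no

After Ndf6: black king on h5; in check: yes, from the white knight on f6.
Black has 1 legal reply: Kg6.
In check but a legal move exists → not checkmate.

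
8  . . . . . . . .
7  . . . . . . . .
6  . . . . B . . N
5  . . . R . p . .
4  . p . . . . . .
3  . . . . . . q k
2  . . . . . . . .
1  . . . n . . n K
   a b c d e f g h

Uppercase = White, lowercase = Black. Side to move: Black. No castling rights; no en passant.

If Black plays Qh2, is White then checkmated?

After Qh2: white king on h1; in check: yes, from the black queen on h2.
King squares — g1: attacked by Qh2; g2: attacked by Qh2; h2: attacked by Kh3.
White has no legal moves → checkmate.

yes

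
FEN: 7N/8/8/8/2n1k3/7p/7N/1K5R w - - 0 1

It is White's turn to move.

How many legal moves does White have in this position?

14

White to move; king on b1.
In check: no.
Legal moves: Nf7, Ng6, Ng4, Nf3, Nf1, Rg1, Rf1, Re1+, Rd1, Rc1, Kc2, Ka2, Kc1, Ka1.
Count: 14.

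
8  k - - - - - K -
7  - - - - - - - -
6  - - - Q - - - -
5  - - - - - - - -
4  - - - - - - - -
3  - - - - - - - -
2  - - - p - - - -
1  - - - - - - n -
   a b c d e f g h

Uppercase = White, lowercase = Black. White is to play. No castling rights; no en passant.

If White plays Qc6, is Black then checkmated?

After Qc6: black king on a8; in check: yes, from the white queen on c6.
Black has 2 legal replies: Kb8, Ka7.
In check but a legal move exists → not checkmate.

no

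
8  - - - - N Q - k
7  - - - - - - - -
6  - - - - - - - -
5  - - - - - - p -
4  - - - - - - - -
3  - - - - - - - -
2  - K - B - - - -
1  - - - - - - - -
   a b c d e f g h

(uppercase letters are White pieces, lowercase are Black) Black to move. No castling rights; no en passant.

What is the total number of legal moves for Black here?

1

Black to move; king on h8.
In check: yes, from the white queen on f8.
Legal moves: Kh7.
Count: 1.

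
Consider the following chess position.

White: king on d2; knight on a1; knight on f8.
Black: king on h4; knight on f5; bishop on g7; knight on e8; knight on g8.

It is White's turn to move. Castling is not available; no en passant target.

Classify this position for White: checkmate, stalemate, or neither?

White to move; white king on d2.
In check: no.
Legal moves for White: Nh7, Nd7, Ng6+, Ne6, Kd3, Ke2, Kc2, Ke1, Kd1, Kc1, Nb3, Nc2.
White has 12 legal moves and is not in check → neither.

neither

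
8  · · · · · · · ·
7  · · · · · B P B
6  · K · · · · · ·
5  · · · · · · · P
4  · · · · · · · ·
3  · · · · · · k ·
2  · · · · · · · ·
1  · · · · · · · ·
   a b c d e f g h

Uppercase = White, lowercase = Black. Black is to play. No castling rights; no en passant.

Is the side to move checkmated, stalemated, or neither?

Black to move; black king on g3.
In check: no.
Legal moves for Black: Kh4, Kg4, Kf4, Kh3, Kf3, Kh2, Kg2, Kf2.
Black has 8 legal moves and is not in check → neither.

neither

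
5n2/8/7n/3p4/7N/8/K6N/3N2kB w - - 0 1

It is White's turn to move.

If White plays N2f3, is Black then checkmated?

After N2f3: black king on g1; in check: yes, from the white knight on f3.
Black has 2 legal replies: Kxh1, Kf1.
In check but a legal move exists → not checkmate.

no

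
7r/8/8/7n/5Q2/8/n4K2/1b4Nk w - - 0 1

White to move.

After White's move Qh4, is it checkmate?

yes

After Qh4: black king on h1; in check: yes, from the white queen on h4.
King squares — g1: attacked by Kf2; g2: attacked by Kf2; h2: attacked by Qh4.
Black has no legal moves → checkmate.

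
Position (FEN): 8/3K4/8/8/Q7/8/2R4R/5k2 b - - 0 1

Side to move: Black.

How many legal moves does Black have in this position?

2

Black to move; king on f1.
In check: no.
Legal moves: Kg1, Ke1.
Count: 2.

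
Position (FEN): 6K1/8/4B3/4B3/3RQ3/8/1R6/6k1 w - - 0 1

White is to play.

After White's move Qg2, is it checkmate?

yes

After Qg2: black king on g1; in check: yes, from the white queen on g2.
King squares — f1: attacked by Qg2; h1: attacked by Qg2; f2: attacked by Rb2; g2: attacked by Rb2; h2: attacked by Qg2.
Black has no legal moves → checkmate.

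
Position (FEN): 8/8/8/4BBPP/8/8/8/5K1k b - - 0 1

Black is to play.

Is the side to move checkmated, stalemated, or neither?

Black to move; black king on h1.
In check: no.
King squares — g1: attacked by Kf1; g2: attacked by Kf1; h2: attacked by Be5.
Legal moves for Black: none.
Not in check and no legal moves → stalemate.

stalemate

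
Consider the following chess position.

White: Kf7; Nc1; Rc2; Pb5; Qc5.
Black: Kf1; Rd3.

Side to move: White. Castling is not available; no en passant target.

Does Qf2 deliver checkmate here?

After Qf2: black king on f1; in check: yes, from the white queen on f2.
King squares — e1: attacked by Qf2; g1: attacked by Qf2; e2: attacked by Nc1; f2: attacked by Rc2; g2: attacked by Qf2.
Black has no legal moves → checkmate.

yes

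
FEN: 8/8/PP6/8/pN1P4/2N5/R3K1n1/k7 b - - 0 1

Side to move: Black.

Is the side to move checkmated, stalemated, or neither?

checkmate

Black to move; black king on a1.
In check: yes, from the white rook on a2.
King squares — b1: attacked by Nc3; a2: attacked by Nc3; b2: attacked by Ra2.
Legal moves for Black: none.
In check with no legal moves → checkmate.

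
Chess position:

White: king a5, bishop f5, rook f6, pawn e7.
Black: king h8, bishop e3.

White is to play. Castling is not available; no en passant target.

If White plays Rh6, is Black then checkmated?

no

After Rh6: black king on h8; in check: yes, from the white rook on h6.
Black has 3 legal replies: Kg8, Kg7, Bxh6.
In check but a legal move exists → not checkmate.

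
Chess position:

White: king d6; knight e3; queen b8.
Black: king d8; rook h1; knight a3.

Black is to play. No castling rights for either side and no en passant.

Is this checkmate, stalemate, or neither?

checkmate

Black to move; black king on d8.
In check: yes, from the white queen on b8.
King squares — c7: attacked by Kd6; d7: attacked by Kd6; e7: attacked by Kd6; c8: attacked by Qb8; e8: attacked by Qb8.
Legal moves for Black: none.
In check with no legal moves → checkmate.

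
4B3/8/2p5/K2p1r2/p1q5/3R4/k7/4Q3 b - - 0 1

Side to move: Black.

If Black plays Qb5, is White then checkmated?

yes

After Qb5: white king on a5; in check: yes, from the black queen on b5.
King squares — a4: attacked by Qb5; b4: attacked by Qb5; b5: attacked by Pc6; a6: attacked by Qb5; b6: attacked by Qb5.
White has no legal moves → checkmate.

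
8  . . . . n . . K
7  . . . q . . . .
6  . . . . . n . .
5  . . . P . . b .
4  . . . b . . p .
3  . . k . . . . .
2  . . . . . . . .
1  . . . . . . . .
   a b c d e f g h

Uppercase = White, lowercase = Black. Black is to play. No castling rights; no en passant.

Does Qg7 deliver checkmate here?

yes

After Qg7: white king on h8; in check: yes, from the black queen on g7.
King squares — g7: attacked by Ne8; h7: attacked by Nf6; g8: attacked by Nf6.
White has no legal moves → checkmate.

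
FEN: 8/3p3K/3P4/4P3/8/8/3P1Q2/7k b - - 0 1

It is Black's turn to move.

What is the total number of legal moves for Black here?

0

Black to move; king on h1.
In check: no.
Legal moves: none.
Count: 0.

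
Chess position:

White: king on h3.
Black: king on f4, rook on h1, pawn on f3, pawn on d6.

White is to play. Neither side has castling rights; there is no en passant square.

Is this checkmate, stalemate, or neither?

White to move; white king on h3.
In check: yes, from the black rook on h1.
King squares — g2: attacked by Pf3; h2: attacked by Rh1; g3: attacked by Kf4; g4: attacked by Kf4; h4: attacked by Rh1.
Legal moves for White: none.
In check with no legal moves → checkmate.

checkmate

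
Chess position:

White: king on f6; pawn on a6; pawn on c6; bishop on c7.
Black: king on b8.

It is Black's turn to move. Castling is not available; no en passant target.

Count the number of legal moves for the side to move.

Black to move; king on b8.
In check: yes, from the white bishop on c7.
Legal moves: Kc8, Ka8, Kxc7, Ka7.
Count: 4.

4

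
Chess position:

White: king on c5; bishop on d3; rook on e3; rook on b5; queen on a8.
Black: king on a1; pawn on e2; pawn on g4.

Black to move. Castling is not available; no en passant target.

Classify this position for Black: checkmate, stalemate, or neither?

checkmate

Black to move; black king on a1.
In check: yes, from the white queen on a8.
King squares — b1: attacked by Bd3; a2: attacked by Qa8; b2: attacked by Rb5.
Legal moves for Black: none.
In check with no legal moves → checkmate.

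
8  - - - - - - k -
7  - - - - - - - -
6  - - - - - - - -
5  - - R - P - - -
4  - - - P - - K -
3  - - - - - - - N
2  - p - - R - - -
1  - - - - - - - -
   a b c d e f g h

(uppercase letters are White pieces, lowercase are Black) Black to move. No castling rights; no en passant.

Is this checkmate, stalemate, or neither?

neither

Black to move; black king on g8.
In check: no.
Legal moves for Black: Kh8, Kf8, Kh7, Kg7, Kf7, b1=Q, b1=R, b1=B, b1=N.
Black has 9 legal moves and is not in check → neither.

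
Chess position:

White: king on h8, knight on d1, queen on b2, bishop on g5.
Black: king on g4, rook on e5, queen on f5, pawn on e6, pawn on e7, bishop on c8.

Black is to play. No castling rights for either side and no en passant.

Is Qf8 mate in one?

no

After Qf8: white king on h8; in check: yes, from the black queen on f8.
White has 1 legal reply: Kh7.
In check but a legal move exists → not checkmate.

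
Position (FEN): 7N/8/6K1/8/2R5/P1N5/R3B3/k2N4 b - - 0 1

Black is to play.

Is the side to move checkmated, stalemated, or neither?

Black to move; black king on a1.
In check: yes, from the white rook on a2.
King squares — b1: attacked by Nc3; a2: attacked by Nc3; b2: attacked by Nd1.
Legal moves for Black: none.
In check with no legal moves → checkmate.

checkmate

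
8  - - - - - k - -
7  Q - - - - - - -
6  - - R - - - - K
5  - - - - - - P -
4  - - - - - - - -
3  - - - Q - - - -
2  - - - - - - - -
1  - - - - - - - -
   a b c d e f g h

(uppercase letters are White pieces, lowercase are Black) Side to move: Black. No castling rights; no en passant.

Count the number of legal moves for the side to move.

2

Black to move; king on f8.
In check: no.
Legal moves: Kg8, Ke8.
Count: 2.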